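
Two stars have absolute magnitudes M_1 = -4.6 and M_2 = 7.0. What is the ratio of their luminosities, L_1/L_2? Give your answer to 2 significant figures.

ΔM = M_1 − M_2 = -11.6
L_1/L_2 = 10^(−0.4 ΔM) = 10^4.640 = 43650

L_1/L_2 ≈ 44000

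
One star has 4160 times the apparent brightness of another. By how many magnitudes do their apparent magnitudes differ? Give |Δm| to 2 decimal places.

Pogson: Δm = −2.5 log₁₀(ratio) = −2.5 log₁₀(4160) = −2.5 × 3.6191 = -9.048

|Δm| ≈ 9.05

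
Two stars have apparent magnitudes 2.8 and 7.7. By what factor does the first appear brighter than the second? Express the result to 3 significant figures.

Δm = 2.8 − (7.7) = -4.9
Flux ratio = 10^(−0.4 Δm) = 10^(−0.4 × -4.9) = 10^1.960 = 91.20

91.2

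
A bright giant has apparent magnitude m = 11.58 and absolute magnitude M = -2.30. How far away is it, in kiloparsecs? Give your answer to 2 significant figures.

μ = m − M = 13.880
m − M = 5 log₁₀ d − 5
log₁₀ d = (m − M)/5 + 1 = 3.7760
d = 10^3.7760 = 5970 pc
= 5.970 kpc

d ≈ 6.0 kpc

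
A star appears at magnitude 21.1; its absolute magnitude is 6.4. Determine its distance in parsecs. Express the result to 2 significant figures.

d ≈ 8700 pc

Distance modulus: m − M = 21.1 − (6.4) = 14.700
m − M = 5 log₁₀ d − 5
log₁₀ d = (m − M)/5 + 1 = 3.9400
d = 10^3.9400 = 8710 pc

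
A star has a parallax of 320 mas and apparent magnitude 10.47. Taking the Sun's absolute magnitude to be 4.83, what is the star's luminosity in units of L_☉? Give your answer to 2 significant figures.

L/L_☉ ≈ 5.4×10^-4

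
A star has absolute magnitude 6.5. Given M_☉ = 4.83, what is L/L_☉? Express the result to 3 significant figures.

L/L_☉ ≈ 0.215

M − M_☉ = 6.5 − 4.83 = 1.670
L/L_☉ = 10^(−0.4 (M − M_☉)) = 10^-0.668 = 0.2148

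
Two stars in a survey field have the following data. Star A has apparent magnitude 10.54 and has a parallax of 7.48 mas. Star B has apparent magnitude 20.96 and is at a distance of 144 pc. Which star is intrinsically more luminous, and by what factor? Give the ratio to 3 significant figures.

Star A is more luminous, by a factor of 12700.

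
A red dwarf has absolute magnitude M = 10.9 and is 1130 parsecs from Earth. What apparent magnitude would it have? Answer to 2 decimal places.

m = M + 5 log₁₀ d − 5 = 10.9 + 5·3.0531 − 5 = 21.165

m ≈ 21.17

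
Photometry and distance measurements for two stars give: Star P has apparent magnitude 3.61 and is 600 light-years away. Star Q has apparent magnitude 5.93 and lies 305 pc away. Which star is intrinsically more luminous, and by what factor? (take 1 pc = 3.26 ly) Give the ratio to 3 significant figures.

Star P is more luminous, by a factor of 3.09.

Star P: d = 600 ly / 3.26 = 184.0 pc
Star P: M = m − 5 log₁₀ d + 5 = 3.61 − 5·2.2649 + 5 = -2.715
Star Q: M = m − 5 log₁₀ d + 5 = 5.93 − 5·2.4843 + 5 = -1.491
ΔM = M_P − M_Q = -2.715 − (-1.491) = -1.223; smaller M is more luminous → Star P.
L ratio = 10^(0.4 |ΔM|) = 10^0.489 = 3.085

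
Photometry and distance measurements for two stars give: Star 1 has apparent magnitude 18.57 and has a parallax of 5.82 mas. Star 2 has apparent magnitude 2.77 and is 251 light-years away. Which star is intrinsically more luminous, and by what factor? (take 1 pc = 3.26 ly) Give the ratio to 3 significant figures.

Star 1: p = 5.82 mas = 5.82×10^-3″ → d = 1/p = 171.8 pc
Star 1: M = m − 5 log₁₀ d + 5 = 18.57 − 5·2.2351 + 5 = 12.395
Star 2: d = 251 ly / 3.26 = 76.99 pc
Star 2: M = m − 5 log₁₀ d + 5 = 2.77 − 5·1.8865 + 5 = -1.662
ΔM = M_1 − M_2 = 12.395 − (-1.662) = 14.057; smaller M is more luminous → Star 2.
L ratio = 10^(0.4 |ΔM|) = 10^5.623 = 419500

Star 2 is more luminous, by a factor of 420000.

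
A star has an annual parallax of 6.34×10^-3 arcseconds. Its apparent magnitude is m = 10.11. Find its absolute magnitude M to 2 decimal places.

d = 1/p = 1/6.34×10^-3″ = 157.7 pc
5 log₁₀(d/10 pc) = 5 log₁₀(157.7) − 5 = 5.990
M = m − 5 log₁₀(d/10) = 10.11 − 5.990 = 4.120

M ≈ 4.12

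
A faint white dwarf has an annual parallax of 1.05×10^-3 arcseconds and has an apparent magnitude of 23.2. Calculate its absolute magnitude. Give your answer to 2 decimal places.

d = 1/p = 1/1.05×10^-3″ = 952.4 pc
5 log₁₀(d/10 pc) = 5 log₁₀(952.4) − 5 = 9.894
M = m − 5 log₁₀(d/10) = 23.2 − 9.894 = 13.306

M ≈ 13.31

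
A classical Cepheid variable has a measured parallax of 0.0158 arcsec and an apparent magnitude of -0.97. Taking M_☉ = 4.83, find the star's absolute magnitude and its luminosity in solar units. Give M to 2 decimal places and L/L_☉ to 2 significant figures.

d = 1/p = 1/0.0158″ = 63.29 pc
M = m − 5 log₁₀ d + 5 = -0.97 − 5·1.8013 + 5 = -4.977
M − M_☉ = -4.977 − 4.83 = -9.807
L/L_☉ = 10^(−0.4 × -9.807) = 8369

M ≈ -4.98; L/L_☉ ≈ 8400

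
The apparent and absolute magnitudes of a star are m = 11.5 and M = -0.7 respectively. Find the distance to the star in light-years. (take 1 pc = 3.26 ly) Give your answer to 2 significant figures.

d ≈ 9000 ly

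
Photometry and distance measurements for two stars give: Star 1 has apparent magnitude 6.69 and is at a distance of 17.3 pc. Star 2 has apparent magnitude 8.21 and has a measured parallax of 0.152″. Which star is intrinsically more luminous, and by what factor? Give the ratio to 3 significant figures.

Star 1: M = m − 5 log₁₀ d + 5 = 6.69 − 5·1.2380 + 5 = 5.500
Star 2: d = 1/p = 1/0.152″ = 6.579 pc
Star 2: M = m − 5 log₁₀ d + 5 = 8.21 − 5·0.8182 + 5 = 9.119
ΔM = M_1 − M_2 = 5.500 − (9.119) = -3.619; smaller M is more luminous → Star 1.
L ratio = 10^(0.4 |ΔM|) = 10^1.448 = 28.04

Star 1 is more luminous, by a factor of 28.0.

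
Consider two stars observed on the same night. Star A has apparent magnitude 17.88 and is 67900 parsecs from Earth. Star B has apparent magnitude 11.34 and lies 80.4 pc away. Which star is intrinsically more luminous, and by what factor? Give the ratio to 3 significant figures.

Star A is more luminous, by a factor of 1730.

Star A: M = m − 5 log₁₀ d + 5 = 17.88 − 5·4.8319 + 5 = -1.279
Star B: M = m − 5 log₁₀ d + 5 = 11.34 − 5·1.9053 + 5 = 6.814
ΔM = M_A − M_B = -1.279 − (6.814) = -8.093; smaller M is more luminous → Star A.
L ratio = 10^(0.4 |ΔM|) = 10^3.237 = 1727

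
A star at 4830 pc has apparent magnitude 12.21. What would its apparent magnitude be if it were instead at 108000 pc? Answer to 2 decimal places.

Flux ∝ 1/d², so Δm = 5 log₁₀(d₂/d₁) = 5 log₁₀(108000/4830) = 6.747
m₂ = m₁ + Δm = 12.21 + (6.747) = 18.957

m ≈ 18.96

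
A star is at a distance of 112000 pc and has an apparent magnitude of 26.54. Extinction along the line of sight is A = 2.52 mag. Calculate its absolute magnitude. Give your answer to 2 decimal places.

5 log₁₀(d/10 pc) = 5 log₁₀(112000) − 5 = 20.246
M = m − 5 log₁₀(d/10) − A = 26.54 − 20.246 − 2.52 = 3.774

M ≈ 3.77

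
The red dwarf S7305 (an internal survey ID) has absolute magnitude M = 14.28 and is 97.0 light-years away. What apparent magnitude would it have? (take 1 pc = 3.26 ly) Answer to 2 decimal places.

m ≈ 16.65

d = 97.0 ly / 3.26 = 29.75 pc
m = M + 5 log₁₀ d − 5 = 14.28 + 5·1.4736 − 5 = 16.648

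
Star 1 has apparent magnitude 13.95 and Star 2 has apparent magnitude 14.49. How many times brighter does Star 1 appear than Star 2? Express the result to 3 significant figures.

Δm = 13.95 − (14.49) = -0.54
Flux ratio = 10^(−0.4 Δm) = 10^(−0.4 × -0.54) = 10^0.216 = 1.644

1.64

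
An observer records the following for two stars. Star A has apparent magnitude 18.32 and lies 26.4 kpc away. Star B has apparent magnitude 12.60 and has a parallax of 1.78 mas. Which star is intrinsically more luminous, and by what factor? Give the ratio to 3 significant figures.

Star A is more luminous, by a factor of 11.4.

Star A: d = 26.4 kpc = 26400 pc
Star A: M = m − 5 log₁₀ d + 5 = 18.32 − 5·4.4216 + 5 = 1.212
Star B: p = 1.78 mas = 1.78×10^-3″ → d = 1/p = 561.8 pc
Star B: M = m − 5 log₁₀ d + 5 = 12.60 − 5·2.7496 + 5 = 3.852
ΔM = M_A − M_B = 1.212 − (3.852) = -2.640; smaller M is more luminous → Star A.
L ratio = 10^(0.4 |ΔM|) = 10^1.056 = 11.38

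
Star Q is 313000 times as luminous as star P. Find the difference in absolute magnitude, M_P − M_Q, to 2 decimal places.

Pogson: ΔM = −2.5 log₁₀(ratio) = −2.5 log₁₀(313000) = −2.5 × 5.4955 = -13.739
Star Q is brighter so has the smaller magnitude: M_P − M_Q is positive.

M_P − M_Q ≈ 13.74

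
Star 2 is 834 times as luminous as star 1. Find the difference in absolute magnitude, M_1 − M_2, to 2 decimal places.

Pogson: ΔM = −2.5 log₁₀(ratio) = −2.5 log₁₀(834) = −2.5 × 2.9212 = -7.303
Star 2 is brighter so has the smaller magnitude: M_1 − M_2 is positive.

M_1 − M_2 ≈ 7.30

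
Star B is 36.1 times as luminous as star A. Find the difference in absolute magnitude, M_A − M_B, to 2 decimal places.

M_A − M_B ≈ 3.89

Pogson: ΔM = −2.5 log₁₀(ratio) = −2.5 log₁₀(36.1) = −2.5 × 1.5575 = -3.894
Star B is brighter so has the smaller magnitude: M_A − M_B is positive.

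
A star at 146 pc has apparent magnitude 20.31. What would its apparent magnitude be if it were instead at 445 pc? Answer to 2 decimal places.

m ≈ 22.73

Flux ∝ 1/d², so Δm = 5 log₁₀(d₂/d₁) = 5 log₁₀(445/146) = 2.420
m₂ = m₁ + Δm = 20.31 + (2.420) = 22.730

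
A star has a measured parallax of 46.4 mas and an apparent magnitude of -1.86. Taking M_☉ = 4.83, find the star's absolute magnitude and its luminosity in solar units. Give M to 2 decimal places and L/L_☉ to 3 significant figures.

M ≈ -3.53; L/L_☉ ≈ 2200

d = 1/p = 1000/46.4 mas = 21.55 pc
M = m − 5 log₁₀ d + 5 = -1.86 − 5·1.3335 + 5 = -3.527
M − M_☉ = -3.527 − 4.83 = -8.357
L/L_☉ = 10^(−0.4 × -8.357) = 2203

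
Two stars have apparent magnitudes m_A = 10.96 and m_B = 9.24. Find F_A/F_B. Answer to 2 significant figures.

F_A/F_B ≈ 0.21

Magnitude difference = 1.72
Flux ratio = 10^(−0.4 Δm) = 10^(−0.4 × 1.72) = 10^-0.688 = 0.2051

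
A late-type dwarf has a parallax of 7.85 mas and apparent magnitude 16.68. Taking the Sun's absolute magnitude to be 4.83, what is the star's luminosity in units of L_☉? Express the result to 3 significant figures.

d = 1/p = 1000/7.85 mas = 127.4 pc
M = m − 5 log₁₀ d + 5 = 16.68 − 5·2.1051 + 5 = 11.154
M − M_☉ = 11.154 − 4.83 = 6.324
L/L_☉ = 10^(−0.4 × 6.324) = 2.953×10^-3

L/L_☉ ≈ 2.95×10^-3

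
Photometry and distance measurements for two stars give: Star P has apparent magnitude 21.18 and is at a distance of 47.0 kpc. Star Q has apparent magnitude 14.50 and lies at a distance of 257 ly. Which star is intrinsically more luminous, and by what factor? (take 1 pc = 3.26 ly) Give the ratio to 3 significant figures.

Star P is more luminous, by a factor of 756.

Star P: d = 47.0 kpc = 47000 pc
Star P: M = m − 5 log₁₀ d + 5 = 21.18 − 5·4.6721 + 5 = 2.820
Star Q: d = 257 ly / 3.26 = 78.83 pc
Star Q: M = m − 5 log₁₀ d + 5 = 14.50 − 5·1.8967 + 5 = 10.016
ΔM = M_P − M_Q = 2.820 − (10.016) = -7.197; smaller M is more luminous → Star P.
L ratio = 10^(0.4 |ΔM|) = 10^2.879 = 756.4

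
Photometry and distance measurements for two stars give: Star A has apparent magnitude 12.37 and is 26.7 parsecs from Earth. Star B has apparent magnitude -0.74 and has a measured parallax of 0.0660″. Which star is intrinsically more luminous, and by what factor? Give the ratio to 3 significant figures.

Star B is more luminous, by a factor of 56500.

Star A: M = m − 5 log₁₀ d + 5 = 12.37 − 5·1.4265 + 5 = 10.237
Star B: d = 1/p = 1/0.0660″ = 15.15 pc
Star B: M = m − 5 log₁₀ d + 5 = -0.74 − 5·1.1805 + 5 = -1.642
ΔM = M_A − M_B = 10.237 − (-1.642) = 11.880; smaller M is more luminous → Star B.
L ratio = 10^(0.4 |ΔM|) = 10^4.752 = 56480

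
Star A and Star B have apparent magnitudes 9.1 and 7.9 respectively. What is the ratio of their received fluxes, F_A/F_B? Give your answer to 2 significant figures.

Magnitude difference = 1.2
Flux ratio = 10^(−0.4 Δm) = 10^(−0.4 × 1.2) = 10^-0.480 = 0.3311

F_A/F_B ≈ 0.33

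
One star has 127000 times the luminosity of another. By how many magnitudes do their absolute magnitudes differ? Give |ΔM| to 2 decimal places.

|ΔM| ≈ 12.76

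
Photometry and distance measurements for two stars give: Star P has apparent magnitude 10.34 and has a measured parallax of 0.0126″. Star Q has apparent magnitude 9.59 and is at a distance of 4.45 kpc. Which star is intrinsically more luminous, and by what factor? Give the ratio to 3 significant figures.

Star P: d = 1/p = 1/0.0126″ = 79.37 pc
Star P: M = m − 5 log₁₀ d + 5 = 10.34 − 5·1.8996 + 5 = 5.842
Star Q: d = 4.45 kpc = 4450 pc
Star Q: M = m − 5 log₁₀ d + 5 = 9.59 − 5·3.6484 + 5 = -3.652
ΔM = M_P − M_Q = 5.842 − (-3.652) = 9.494; smaller M is more luminous → Star Q.
L ratio = 10^(0.4 |ΔM|) = 10^3.797 = 6273

Star Q is more luminous, by a factor of 6270.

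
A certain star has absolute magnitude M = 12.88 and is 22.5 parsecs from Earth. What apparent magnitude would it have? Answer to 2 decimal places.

m ≈ 14.64

m = M + 5 log₁₀ d − 5 = 12.88 + 5·1.3522 − 5 = 14.641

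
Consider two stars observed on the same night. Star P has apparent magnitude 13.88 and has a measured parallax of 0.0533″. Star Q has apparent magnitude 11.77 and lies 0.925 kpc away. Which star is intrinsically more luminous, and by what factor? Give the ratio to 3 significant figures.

Star Q is more luminous, by a factor of 17000.

Star P: d = 1/p = 1/0.0533″ = 18.76 pc
Star P: M = m − 5 log₁₀ d + 5 = 13.88 − 5·1.2733 + 5 = 12.514
Star Q: d = 0.925 kpc = 925.0 pc
Star Q: M = m − 5 log₁₀ d + 5 = 11.77 − 5·2.9661 + 5 = 1.939
ΔM = M_P − M_Q = 12.514 − (1.939) = 10.574; smaller M is more luminous → Star Q.
L ratio = 10^(0.4 |ΔM|) = 10^4.230 = 16970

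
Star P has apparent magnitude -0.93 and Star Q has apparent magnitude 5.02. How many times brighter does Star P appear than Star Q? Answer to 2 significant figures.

240

Δm = -0.93 − (5.02) = -5.95
Flux ratio = 10^(−0.4 Δm) = 10^(−0.4 × -5.95) = 10^2.380 = 239.9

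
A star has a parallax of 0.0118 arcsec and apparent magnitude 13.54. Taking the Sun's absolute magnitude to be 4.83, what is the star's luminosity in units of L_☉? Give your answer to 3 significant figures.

d = 1/p = 1/0.0118″ = 84.75 pc
M = m − 5 log₁₀ d + 5 = 13.54 − 5·1.9281 + 5 = 8.899
M − M_☉ = 8.899 − 4.83 = 4.069
L/L_☉ = 10^(−0.4 × 4.069) = 0.02356

L/L_☉ ≈ 0.0236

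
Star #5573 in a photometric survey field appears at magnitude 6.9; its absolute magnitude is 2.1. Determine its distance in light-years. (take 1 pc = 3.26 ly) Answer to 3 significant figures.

d ≈ 297 ly

Distance modulus: m − M = 6.9 − (2.1) = 4.800
m − M = 5 log₁₀ d − 5
log₁₀ d = (m − M)/5 + 1 = 1.9600
d = 10^1.9600 = 91.20 pc
= 297.3 ly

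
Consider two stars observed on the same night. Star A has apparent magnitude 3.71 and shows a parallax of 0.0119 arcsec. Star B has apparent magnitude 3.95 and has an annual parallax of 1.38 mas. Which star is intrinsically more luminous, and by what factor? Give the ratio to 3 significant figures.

Star A: d = 1/p = 1/0.0119″ = 84.03 pc
Star A: M = m − 5 log₁₀ d + 5 = 3.71 − 5·1.9245 + 5 = -0.912
Star B: p = 1.38 mas = 1.38×10^-3″ → d = 1/p = 724.6 pc
Star B: M = m − 5 log₁₀ d + 5 = 3.95 − 5·2.8601 + 5 = -5.351
ΔM = M_A − M_B = -0.912 − (-5.351) = 4.438; smaller M is more luminous → Star B.
L ratio = 10^(0.4 |ΔM|) = 10^1.775 = 59.61

Star B is more luminous, by a factor of 59.6.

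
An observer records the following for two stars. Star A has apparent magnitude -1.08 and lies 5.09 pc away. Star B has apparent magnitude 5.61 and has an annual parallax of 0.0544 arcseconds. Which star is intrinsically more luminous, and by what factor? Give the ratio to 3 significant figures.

Star A: M = m − 5 log₁₀ d + 5 = -1.08 − 5·0.7067 + 5 = 0.386
Star B: d = 1/p = 1/0.0544″ = 18.38 pc
Star B: M = m − 5 log₁₀ d + 5 = 5.61 − 5·1.2644 + 5 = 4.288
ΔM = M_A − M_B = 0.386 − (4.288) = -3.902; smaller M is more luminous → Star A.
L ratio = 10^(0.4 |ΔM|) = 10^1.561 = 36.36

Star A is more luminous, by a factor of 36.4.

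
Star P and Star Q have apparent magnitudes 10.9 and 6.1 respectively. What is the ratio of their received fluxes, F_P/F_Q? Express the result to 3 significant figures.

F_P/F_Q ≈ 0.0120

Magnitude difference = 4.8
Flux ratio = 10^(−0.4 Δm) = 10^(−0.4 × 4.8) = 10^-1.920 = 0.01202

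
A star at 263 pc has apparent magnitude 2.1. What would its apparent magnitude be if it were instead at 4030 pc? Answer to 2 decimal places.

m ≈ 8.03

Flux ∝ 1/d², so Δm = 5 log₁₀(d₂/d₁) = 5 log₁₀(4030/263) = 5.927
m₂ = m₁ + Δm = 2.1 + (5.927) = 8.027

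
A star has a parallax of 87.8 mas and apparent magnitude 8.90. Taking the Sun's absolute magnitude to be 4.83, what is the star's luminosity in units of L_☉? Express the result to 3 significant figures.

L/L_☉ ≈ 0.0305

d = 1/p = 1000/87.8 mas = 11.39 pc
M = m − 5 log₁₀ d + 5 = 8.90 − 5·1.0565 + 5 = 8.617
M − M_☉ = 8.617 − 4.83 = 3.787
L/L_☉ = 10^(−0.4 × 3.787) = 0.03055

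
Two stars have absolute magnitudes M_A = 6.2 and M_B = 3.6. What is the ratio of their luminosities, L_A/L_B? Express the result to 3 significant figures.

ΔM = M_A − M_B = 2.6
L_A/L_B = 10^(−0.4 ΔM) = 10^-1.040 = 0.09120

L_A/L_B ≈ 0.0912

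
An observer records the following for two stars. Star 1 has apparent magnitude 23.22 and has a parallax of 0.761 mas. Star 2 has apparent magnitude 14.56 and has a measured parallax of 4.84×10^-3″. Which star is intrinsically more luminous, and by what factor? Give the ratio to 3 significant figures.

Star 2 is more luminous, by a factor of 72.0.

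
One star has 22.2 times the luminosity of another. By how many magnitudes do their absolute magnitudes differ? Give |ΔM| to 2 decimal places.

Pogson: ΔM = −2.5 log₁₀(ratio) = −2.5 log₁₀(22.2) = −2.5 × 1.3464 = -3.366

|ΔM| ≈ 3.37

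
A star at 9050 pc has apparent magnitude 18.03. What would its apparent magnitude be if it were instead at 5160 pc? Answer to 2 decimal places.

Flux ∝ 1/d², so Δm = 5 log₁₀(d₂/d₁) = 5 log₁₀(5160/9050) = -1.220
m₂ = m₁ + Δm = 18.03 + (-1.220) = 16.810

m ≈ 16.81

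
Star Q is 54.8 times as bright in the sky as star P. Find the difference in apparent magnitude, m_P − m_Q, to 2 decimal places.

m_P − m_Q ≈ 4.35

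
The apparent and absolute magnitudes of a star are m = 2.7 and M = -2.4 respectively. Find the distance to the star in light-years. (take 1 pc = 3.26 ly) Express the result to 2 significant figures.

d ≈ 340 ly

Distance modulus: m − M = 2.7 − (-2.4) = 5.100
m − M = 5 log₁₀ d − 5
log₁₀ d = (m − M)/5 + 1 = 2.0200
d = 10^2.0200 = 104.7 pc
= 341.4 ly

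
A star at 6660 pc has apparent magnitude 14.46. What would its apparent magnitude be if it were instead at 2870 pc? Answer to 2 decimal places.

m ≈ 12.63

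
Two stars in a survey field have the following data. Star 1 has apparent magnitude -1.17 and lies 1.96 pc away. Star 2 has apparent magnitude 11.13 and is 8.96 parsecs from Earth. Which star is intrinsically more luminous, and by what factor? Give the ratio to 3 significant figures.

Star 1 is more luminous, by a factor of 3980.

Star 1: M = m − 5 log₁₀ d + 5 = -1.17 − 5·0.2923 + 5 = 2.369
Star 2: M = m − 5 log₁₀ d + 5 = 11.13 − 5·0.9523 + 5 = 11.368
ΔM = M_1 − M_2 = 2.369 − (11.368) = -9.000; smaller M is more luminous → Star 1.
L ratio = 10^(0.4 |ΔM|) = 10^3.600 = 3980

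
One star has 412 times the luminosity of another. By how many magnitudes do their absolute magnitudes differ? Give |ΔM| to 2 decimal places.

Pogson: ΔM = −2.5 log₁₀(ratio) = −2.5 log₁₀(412) = −2.5 × 2.6149 = -6.537

|ΔM| ≈ 6.54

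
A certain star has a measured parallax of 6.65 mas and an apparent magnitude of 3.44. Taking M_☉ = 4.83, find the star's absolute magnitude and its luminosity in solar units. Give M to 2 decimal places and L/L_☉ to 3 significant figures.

M ≈ -2.45; L/L_☉ ≈ 813

d = 1/p = 1000/6.65 mas = 150.4 pc
M = m − 5 log₁₀ d + 5 = 3.44 − 5·2.1772 + 5 = -2.446
M − M_☉ = -2.446 − 4.83 = -7.276
L/L_☉ = 10^(−0.4 × -7.276) = 813.5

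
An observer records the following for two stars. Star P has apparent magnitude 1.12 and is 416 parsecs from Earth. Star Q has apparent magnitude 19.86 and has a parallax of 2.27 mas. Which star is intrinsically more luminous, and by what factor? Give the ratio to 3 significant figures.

Star P: M = m − 5 log₁₀ d + 5 = 1.12 − 5·2.6191 + 5 = -6.975
Star Q: p = 2.27 mas = 2.27×10^-3″ → d = 1/p = 440.5 pc
Star Q: M = m − 5 log₁₀ d + 5 = 19.86 − 5·2.6440 + 5 = 11.640
ΔM = M_P − M_Q = -6.975 − (11.640) = -18.616; smaller M is more luminous → Star P.
L ratio = 10^(0.4 |ΔM|) = 10^7.446 = 2.794×10^7

Star P is more luminous, by a factor of 2.79×10^7.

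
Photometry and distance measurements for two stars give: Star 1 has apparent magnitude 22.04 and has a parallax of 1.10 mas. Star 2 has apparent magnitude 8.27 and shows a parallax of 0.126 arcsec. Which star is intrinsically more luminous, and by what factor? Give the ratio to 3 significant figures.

Star 2 is more luminous, by a factor of 24.5.

Star 1: p = 1.10 mas = 1.10×10^-3″ → d = 1/p = 909.1 pc
Star 1: M = m − 5 log₁₀ d + 5 = 22.04 − 5·2.9586 + 5 = 12.247
Star 2: d = 1/p = 1/0.126″ = 7.937 pc
Star 2: M = m − 5 log₁₀ d + 5 = 8.27 − 5·0.8996 + 5 = 8.772
ΔM = M_1 − M_2 = 12.247 − (8.772) = 3.475; smaller M is more luminous → Star 2.
L ratio = 10^(0.4 |ΔM|) = 10^1.390 = 24.55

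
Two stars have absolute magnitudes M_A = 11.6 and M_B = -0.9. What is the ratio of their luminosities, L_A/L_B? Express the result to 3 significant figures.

ΔM = M_A − M_B = 12.5
L_A/L_B = 10^(−0.4 ΔM) = 10^-5.000 = 1.000×10^-5

L_A/L_B ≈ 1.00×10^-5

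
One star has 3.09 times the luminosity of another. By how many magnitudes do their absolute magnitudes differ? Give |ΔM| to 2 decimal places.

Pogson: ΔM = −2.5 log₁₀(ratio) = −2.5 log₁₀(3.09) = −2.5 × 0.4900 = -1.225

|ΔM| ≈ 1.22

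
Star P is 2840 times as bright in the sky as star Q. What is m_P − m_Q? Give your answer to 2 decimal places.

m_P − m_Q ≈ -8.63

Pogson: Δm = −2.5 log₁₀(ratio) = −2.5 log₁₀(2840) = −2.5 × 3.4533 = -8.633
Star P is brighter, so it has the smaller magnitude: the difference is negative.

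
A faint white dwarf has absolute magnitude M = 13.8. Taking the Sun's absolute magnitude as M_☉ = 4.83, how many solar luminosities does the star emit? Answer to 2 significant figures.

M − M_☉ = 13.8 − 4.83 = 8.970
L/L_☉ = 10^(−0.4 (M − M_☉)) = 10^-3.588 = 2.582×10^-4

L/L_☉ ≈ 2.6×10^-4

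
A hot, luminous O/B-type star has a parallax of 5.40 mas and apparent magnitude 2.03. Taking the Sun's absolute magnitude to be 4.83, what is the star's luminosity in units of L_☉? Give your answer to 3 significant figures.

d = 1/p = 1000/5.40 mas = 185.2 pc
M = m − 5 log₁₀ d + 5 = 2.03 − 5·2.2676 + 5 = -4.308
M − M_☉ = -4.308 − 4.83 = -9.138
L/L_☉ = 10^(−0.4 × -9.138) = 4521

L/L_☉ ≈ 4520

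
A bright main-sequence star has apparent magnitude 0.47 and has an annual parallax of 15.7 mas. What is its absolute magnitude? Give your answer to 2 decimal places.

M ≈ -3.55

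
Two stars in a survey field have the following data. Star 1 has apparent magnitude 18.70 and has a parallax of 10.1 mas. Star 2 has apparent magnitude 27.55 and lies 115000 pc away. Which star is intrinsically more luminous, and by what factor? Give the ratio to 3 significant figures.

Star 1: p = 10.1 mas = 0.0101″ → d = 1/p = 99.01 pc
Star 1: M = m − 5 log₁₀ d + 5 = 18.70 − 5·1.9957 + 5 = 13.722
Star 2: M = m − 5 log₁₀ d + 5 = 27.55 − 5·5.0607 + 5 = 7.247
ΔM = M_1 − M_2 = 13.722 − (7.247) = 6.475; smaller M is more luminous → Star 2.
L ratio = 10^(0.4 |ΔM|) = 10^2.590 = 389.1

Star 2 is more luminous, by a factor of 389.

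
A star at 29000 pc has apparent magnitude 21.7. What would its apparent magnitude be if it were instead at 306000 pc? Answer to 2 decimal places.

m ≈ 26.82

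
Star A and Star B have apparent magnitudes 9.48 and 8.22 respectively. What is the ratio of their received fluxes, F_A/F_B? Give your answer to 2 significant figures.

F_A/F_B ≈ 0.31

Δm = 9.48 − (8.22) = 1.26
Flux ratio = 10^(−0.4 Δm) = 10^(−0.4 × 1.26) = 10^-0.504 = 0.3133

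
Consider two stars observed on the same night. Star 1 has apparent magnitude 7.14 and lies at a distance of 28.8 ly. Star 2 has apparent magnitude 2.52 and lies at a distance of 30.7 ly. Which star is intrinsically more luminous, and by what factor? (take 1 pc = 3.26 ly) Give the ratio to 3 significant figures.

Star 1: d = 28.8 ly / 3.26 = 8.834 pc
Star 1: M = m − 5 log₁₀ d + 5 = 7.14 − 5·0.9462 + 5 = 7.409
Star 2: d = 30.7 ly / 3.26 = 9.417 pc
Star 2: M = m − 5 log₁₀ d + 5 = 2.52 − 5·0.9739 + 5 = 2.650
ΔM = M_1 − M_2 = 7.409 − (2.650) = 4.759; smaller M is more luminous → Star 2.
L ratio = 10^(0.4 |ΔM|) = 10^1.903 = 80.07

Star 2 is more luminous, by a factor of 80.1.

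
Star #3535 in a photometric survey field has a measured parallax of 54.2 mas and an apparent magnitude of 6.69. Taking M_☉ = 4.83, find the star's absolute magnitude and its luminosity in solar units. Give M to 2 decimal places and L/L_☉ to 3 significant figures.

M ≈ 5.36; L/L_☉ ≈ 0.614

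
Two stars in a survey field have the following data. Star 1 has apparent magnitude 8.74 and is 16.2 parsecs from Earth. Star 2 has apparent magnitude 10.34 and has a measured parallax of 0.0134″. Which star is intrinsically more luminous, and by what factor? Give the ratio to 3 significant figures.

Star 2 is more luminous, by a factor of 4.86.

Star 1: M = m − 5 log₁₀ d + 5 = 8.74 − 5·1.2095 + 5 = 7.692
Star 2: d = 1/p = 1/0.0134″ = 74.63 pc
Star 2: M = m − 5 log₁₀ d + 5 = 10.34 − 5·1.8729 + 5 = 5.976
ΔM = M_1 − M_2 = 7.692 − (5.976) = 1.717; smaller M is more luminous → Star 2.
L ratio = 10^(0.4 |ΔM|) = 10^0.687 = 4.861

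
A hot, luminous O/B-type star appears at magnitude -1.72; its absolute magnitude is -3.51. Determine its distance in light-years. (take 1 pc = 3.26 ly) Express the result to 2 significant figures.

Distance modulus: m − M = -1.72 − (-3.51) = 1.790
m − M = 5 log₁₀ d − 5
log₁₀ d = (m − M)/5 + 1 = 1.3580
d = 10^1.3580 = 22.80 pc
= 74.34 ly

d ≈ 74 ly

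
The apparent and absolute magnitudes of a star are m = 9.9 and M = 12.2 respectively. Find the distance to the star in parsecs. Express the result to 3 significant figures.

μ = m − M = -2.300
m − M = 5 log₁₀ d − 5
log₁₀ d = (m − M)/5 + 1 = 0.5400
d = 10^0.5400 = 3.467 pc

d ≈ 3.47 pc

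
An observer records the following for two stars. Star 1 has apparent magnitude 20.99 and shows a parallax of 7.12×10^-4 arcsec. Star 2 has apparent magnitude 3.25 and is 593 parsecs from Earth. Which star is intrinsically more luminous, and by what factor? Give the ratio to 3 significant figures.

Star 2 is more luminous, by a factor of 2.22×10^6.

Star 1: d = 1/p = 1/7.12×10^-4″ = 1404 pc
Star 1: M = m − 5 log₁₀ d + 5 = 20.99 − 5·3.1475 + 5 = 10.252
Star 2: M = m − 5 log₁₀ d + 5 = 3.25 − 5·2.7731 + 5 = -5.615
ΔM = M_1 − M_2 = 10.252 − (-5.615) = 15.868; smaller M is more luminous → Star 2.
L ratio = 10^(0.4 |ΔM|) = 10^6.347 = 2.224×10^6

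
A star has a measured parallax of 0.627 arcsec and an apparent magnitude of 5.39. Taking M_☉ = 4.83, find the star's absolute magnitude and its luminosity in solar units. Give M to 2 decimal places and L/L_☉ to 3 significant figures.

d = 1/p = 1/0.627″ = 1.595 pc
M = m − 5 log₁₀ d + 5 = 5.39 − 5·0.2027 + 5 = 9.376
M − M_☉ = 9.376 − 4.83 = 4.546
L/L_☉ = 10^(−0.4 × 4.546) = 0.01519

M ≈ 9.38; L/L_☉ ≈ 0.0152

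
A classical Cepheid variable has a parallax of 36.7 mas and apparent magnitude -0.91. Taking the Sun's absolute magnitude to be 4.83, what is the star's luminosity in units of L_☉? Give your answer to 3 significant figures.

L/L_☉ ≈ 1470

d = 1/p = 1000/36.7 mas = 27.25 pc
M = m − 5 log₁₀ d + 5 = -0.91 − 5·1.4353 + 5 = -3.087
M − M_☉ = -3.087 − 4.83 = -7.917
L/L_☉ = 10^(−0.4 × -7.917) = 1468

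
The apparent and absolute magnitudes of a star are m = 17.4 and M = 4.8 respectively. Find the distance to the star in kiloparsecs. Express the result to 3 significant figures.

d ≈ 3.31 kpc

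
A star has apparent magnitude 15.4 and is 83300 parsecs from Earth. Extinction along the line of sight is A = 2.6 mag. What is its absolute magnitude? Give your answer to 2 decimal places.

M ≈ -6.80

5 log₁₀(d/10 pc) = 5 log₁₀(83300) − 5 = 19.603
M = m − 5 log₁₀(d/10) − A = 15.4 − 19.603 − 2.6 = -6.803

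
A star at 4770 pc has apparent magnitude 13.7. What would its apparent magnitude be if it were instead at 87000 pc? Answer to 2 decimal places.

Flux ∝ 1/d², so Δm = 5 log₁₀(d₂/d₁) = 5 log₁₀(87000/4770) = 6.305
m₂ = m₁ + Δm = 13.7 + (6.305) = 20.005

m ≈ 20.01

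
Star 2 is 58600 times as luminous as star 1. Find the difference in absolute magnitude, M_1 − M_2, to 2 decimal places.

Pogson: ΔM = −2.5 log₁₀(ratio) = −2.5 log₁₀(58600) = −2.5 × 4.7679 = -11.920
Star 2 is brighter so has the smaller magnitude: M_1 − M_2 is positive.

M_1 − M_2 ≈ 11.92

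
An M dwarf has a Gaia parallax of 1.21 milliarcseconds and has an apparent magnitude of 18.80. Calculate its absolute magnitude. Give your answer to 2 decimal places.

M ≈ 9.21

p = 1.21 mas = 1.21×10^-3″ → d = 1/p = 826.4 pc
5 log₁₀(d/10 pc) = 5 log₁₀(826.4) − 5 = 9.586
M = m − 5 log₁₀(d/10) = 18.80 − 9.586 = 9.214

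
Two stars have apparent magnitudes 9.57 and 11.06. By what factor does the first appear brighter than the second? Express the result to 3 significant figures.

3.94

Δm = 9.57 − (11.06) = -1.49
Flux ratio = 10^(−0.4 Δm) = 10^(−0.4 × -1.49) = 10^0.596 = 3.945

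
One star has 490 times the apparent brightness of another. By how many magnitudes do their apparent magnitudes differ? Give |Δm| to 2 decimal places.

|Δm| ≈ 6.73

Pogson: Δm = −2.5 log₁₀(ratio) = −2.5 log₁₀(490) = −2.5 × 2.6902 = -6.725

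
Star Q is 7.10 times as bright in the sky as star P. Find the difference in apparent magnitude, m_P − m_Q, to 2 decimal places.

Pogson: Δm = −2.5 log₁₀(ratio) = −2.5 log₁₀(7.10) = −2.5 × 0.8513 = -2.128
Star Q is brighter so has the smaller magnitude: m_P − m_Q is positive.

m_P − m_Q ≈ 2.13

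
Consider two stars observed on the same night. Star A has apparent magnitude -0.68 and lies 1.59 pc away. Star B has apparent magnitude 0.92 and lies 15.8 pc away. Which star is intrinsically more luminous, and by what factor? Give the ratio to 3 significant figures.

Star B is more luminous, by a factor of 22.6.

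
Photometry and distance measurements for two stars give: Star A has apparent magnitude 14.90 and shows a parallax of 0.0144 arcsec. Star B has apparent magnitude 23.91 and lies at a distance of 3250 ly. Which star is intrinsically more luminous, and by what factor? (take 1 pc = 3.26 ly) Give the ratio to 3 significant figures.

Star A is more luminous, by a factor of 19.5.

Star A: d = 1/p = 1/0.0144″ = 69.44 pc
Star A: M = m − 5 log₁₀ d + 5 = 14.90 − 5·1.8416 + 5 = 10.692
Star B: d = 3250 ly / 3.26 = 996.9 pc
Star B: M = m − 5 log₁₀ d + 5 = 23.91 − 5·2.9987 + 5 = 13.917
ΔM = M_A − M_B = 10.692 − (13.917) = -3.225; smaller M is more luminous → Star A.
L ratio = 10^(0.4 |ΔM|) = 10^1.290 = 19.50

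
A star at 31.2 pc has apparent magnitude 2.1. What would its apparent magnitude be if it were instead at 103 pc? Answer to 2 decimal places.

Flux ∝ 1/d², so Δm = 5 log₁₀(d₂/d₁) = 5 log₁₀(103/31.2) = 2.593
m₂ = m₁ + Δm = 2.1 + (2.593) = 4.693

m ≈ 4.69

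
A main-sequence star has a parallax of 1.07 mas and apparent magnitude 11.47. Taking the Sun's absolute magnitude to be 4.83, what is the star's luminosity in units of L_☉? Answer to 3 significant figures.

d = 1/p = 1000/1.07 mas = 934.6 pc
M = m − 5 log₁₀ d + 5 = 11.47 − 5·2.9706 + 5 = 1.617
M − M_☉ = 1.617 − 4.83 = -3.213
L/L_☉ = 10^(−0.4 × -3.213) = 19.29

L/L_☉ ≈ 19.3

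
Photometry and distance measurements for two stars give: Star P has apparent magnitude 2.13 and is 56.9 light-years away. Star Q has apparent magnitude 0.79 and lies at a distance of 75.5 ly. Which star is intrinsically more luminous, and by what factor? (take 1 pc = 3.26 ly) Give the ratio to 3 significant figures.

Star Q is more luminous, by a factor of 6.05.

Star P: d = 56.9 ly / 3.26 = 17.45 pc
Star P: M = m − 5 log₁₀ d + 5 = 2.13 − 5·1.2419 + 5 = 0.921
Star Q: d = 75.5 ly / 3.26 = 23.16 pc
Star Q: M = m − 5 log₁₀ d + 5 = 0.79 − 5·1.3647 + 5 = -1.034
ΔM = M_P − M_Q = 0.921 − (-1.034) = 1.954; smaller M is more luminous → Star Q.
L ratio = 10^(0.4 |ΔM|) = 10^0.782 = 6.049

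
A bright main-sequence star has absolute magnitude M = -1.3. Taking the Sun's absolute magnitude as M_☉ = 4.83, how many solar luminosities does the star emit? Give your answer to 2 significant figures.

M − M_☉ = -1.3 − 4.83 = -6.130
L/L_☉ = 10^(−0.4 (M − M_☉)) = 10^2.452 = 283.1

L/L_☉ ≈ 280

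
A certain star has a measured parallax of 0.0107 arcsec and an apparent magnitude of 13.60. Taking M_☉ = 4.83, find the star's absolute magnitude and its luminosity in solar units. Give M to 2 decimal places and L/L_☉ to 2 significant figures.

M ≈ 8.75; L/L_☉ ≈ 0.027

d = 1/p = 1/0.0107″ = 93.46 pc
M = m − 5 log₁₀ d + 5 = 13.60 − 5·1.9706 + 5 = 8.747
M − M_☉ = 8.747 − 4.83 = 3.917
L/L_☉ = 10^(−0.4 × 3.917) = 0.02712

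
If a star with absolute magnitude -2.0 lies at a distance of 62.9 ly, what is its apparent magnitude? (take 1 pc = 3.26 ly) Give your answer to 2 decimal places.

m ≈ -0.57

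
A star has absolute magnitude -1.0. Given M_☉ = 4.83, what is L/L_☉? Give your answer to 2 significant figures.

L/L_☉ ≈ 210

M − M_☉ = -1.0 − 4.83 = -5.830
L/L_☉ = 10^(−0.4 (M − M_☉)) = 10^2.332 = 214.8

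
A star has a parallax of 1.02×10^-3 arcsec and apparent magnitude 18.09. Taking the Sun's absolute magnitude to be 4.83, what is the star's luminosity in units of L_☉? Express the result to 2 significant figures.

L/L_☉ ≈ 0.048

d = 1/p = 1/1.02×10^-3″ = 980.4 pc
M = m − 5 log₁₀ d + 5 = 18.09 − 5·2.9914 + 5 = 8.133
M − M_☉ = 8.133 − 4.83 = 3.303
L/L_☉ = 10^(−0.4 × 3.303) = 0.04773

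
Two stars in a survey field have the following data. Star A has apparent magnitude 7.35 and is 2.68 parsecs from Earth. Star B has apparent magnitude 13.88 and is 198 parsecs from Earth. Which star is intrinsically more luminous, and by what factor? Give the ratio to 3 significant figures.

Star A: M = m − 5 log₁₀ d + 5 = 7.35 − 5·0.4281 + 5 = 10.209
Star B: M = m − 5 log₁₀ d + 5 = 13.88 − 5·2.2967 + 5 = 7.397
ΔM = M_A − M_B = 10.209 − (7.397) = 2.813; smaller M is more luminous → Star B.
L ratio = 10^(0.4 |ΔM|) = 10^1.125 = 13.34

Star B is more luminous, by a factor of 13.3.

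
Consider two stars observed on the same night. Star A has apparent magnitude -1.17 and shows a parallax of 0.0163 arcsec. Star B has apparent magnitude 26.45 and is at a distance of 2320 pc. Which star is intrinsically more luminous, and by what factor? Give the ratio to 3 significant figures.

Star A: d = 1/p = 1/0.0163″ = 61.35 pc
Star A: M = m − 5 log₁₀ d + 5 = -1.17 − 5·1.7878 + 5 = -5.109
Star B: M = m − 5 log₁₀ d + 5 = 26.45 − 5·3.3655 + 5 = 14.623
ΔM = M_A − M_B = -5.109 − (14.623) = -19.732; smaller M is more luminous → Star A.
L ratio = 10^(0.4 |ΔM|) = 10^7.893 = 7.810×10^7

Star A is more luminous, by a factor of 7.81×10^7.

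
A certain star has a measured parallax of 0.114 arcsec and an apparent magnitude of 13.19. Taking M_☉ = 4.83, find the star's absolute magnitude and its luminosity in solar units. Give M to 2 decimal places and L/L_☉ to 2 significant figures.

d = 1/p = 1/0.114″ = 8.772 pc
M = m − 5 log₁₀ d + 5 = 13.19 − 5·0.9431 + 5 = 13.475
M − M_☉ = 13.475 − 4.83 = 8.645
L/L_☉ = 10^(−0.4 × 8.645) = 3.485×10^-4

M ≈ 13.47; L/L_☉ ≈ 3.5×10^-4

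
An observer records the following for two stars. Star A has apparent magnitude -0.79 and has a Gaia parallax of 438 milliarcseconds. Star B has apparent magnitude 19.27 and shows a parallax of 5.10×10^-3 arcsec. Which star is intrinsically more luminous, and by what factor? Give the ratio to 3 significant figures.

Star A is more luminous, by a factor of 14300.

Star A: p = 438 mas = 0.438″ → d = 1/p = 2.283 pc
Star A: M = m − 5 log₁₀ d + 5 = -0.79 − 5·0.3585 + 5 = 2.417
Star B: d = 1/p = 1/5.10×10^-3″ = 196.1 pc
Star B: M = m − 5 log₁₀ d + 5 = 19.27 − 5·2.2924 + 5 = 12.808
ΔM = M_A − M_B = 2.417 − (12.808) = -10.390; smaller M is more luminous → Star A.
L ratio = 10^(0.4 |ΔM|) = 10^4.156 = 14330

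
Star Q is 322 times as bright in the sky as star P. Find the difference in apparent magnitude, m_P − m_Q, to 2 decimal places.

m_P − m_Q ≈ 6.27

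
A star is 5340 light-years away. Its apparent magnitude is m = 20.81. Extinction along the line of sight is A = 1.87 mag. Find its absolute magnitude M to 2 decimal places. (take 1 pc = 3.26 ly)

M ≈ 7.87

d = 5340 ly / 3.26 = 1638 pc
5 log₁₀(d/10 pc) = 5 log₁₀(1638) − 5 = 11.072
M = m − 5 log₁₀(d/10) − A = 20.81 − 11.072 − 1.87 = 7.868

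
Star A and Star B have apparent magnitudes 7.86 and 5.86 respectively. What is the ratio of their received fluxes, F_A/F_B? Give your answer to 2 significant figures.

F_A/F_B ≈ 0.16

Δm = 7.86 − (5.86) = 2.00
Flux ratio = 10^(−0.4 Δm) = 10^(−0.4 × 2.00) = 10^-0.800 = 0.1585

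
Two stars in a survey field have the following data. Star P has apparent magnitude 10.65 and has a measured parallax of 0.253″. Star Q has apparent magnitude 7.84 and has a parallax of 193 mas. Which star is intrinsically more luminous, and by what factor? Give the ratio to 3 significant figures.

Star P: d = 1/p = 1/0.253″ = 3.953 pc
Star P: M = m − 5 log₁₀ d + 5 = 10.65 − 5·0.5969 + 5 = 12.666
Star Q: p = 193 mas = 0.193″ → d = 1/p = 5.181 pc
Star Q: M = m − 5 log₁₀ d + 5 = 7.84 − 5·0.7144 + 5 = 9.268
ΔM = M_P − M_Q = 12.666 − (9.268) = 3.398; smaller M is more luminous → Star Q.
L ratio = 10^(0.4 |ΔM|) = 10^1.359 = 22.86

Star Q is more luminous, by a factor of 22.9.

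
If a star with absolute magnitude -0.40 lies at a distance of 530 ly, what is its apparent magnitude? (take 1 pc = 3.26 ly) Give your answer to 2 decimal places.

m ≈ 5.66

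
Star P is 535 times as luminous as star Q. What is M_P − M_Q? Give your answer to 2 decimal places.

M_P − M_Q ≈ -6.82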